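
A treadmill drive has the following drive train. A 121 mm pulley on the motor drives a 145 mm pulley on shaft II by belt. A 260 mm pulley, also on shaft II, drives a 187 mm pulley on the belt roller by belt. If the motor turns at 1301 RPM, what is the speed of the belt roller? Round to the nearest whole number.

1509 RPM

Belt: ratio = 145/121 = 1.1983, so shaft II turns at 1301 / 1.1983 = 1085.7 RPM.
Belt: ratio = 187/260 = 0.71923, so the belt roller turns at 1085.7 / 0.71923 = 1509.5 RPM.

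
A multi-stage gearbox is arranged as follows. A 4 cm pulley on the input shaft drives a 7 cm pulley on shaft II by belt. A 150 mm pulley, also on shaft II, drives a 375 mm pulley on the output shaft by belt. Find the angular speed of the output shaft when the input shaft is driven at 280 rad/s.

the input shaft → shaft II (belt, 7/4): 280 ÷ 1.75 = 160 rad/s
shaft II → the output shaft (belt, 375/150): 160 ÷ 2.5 = 64 rad/s

64 rad/s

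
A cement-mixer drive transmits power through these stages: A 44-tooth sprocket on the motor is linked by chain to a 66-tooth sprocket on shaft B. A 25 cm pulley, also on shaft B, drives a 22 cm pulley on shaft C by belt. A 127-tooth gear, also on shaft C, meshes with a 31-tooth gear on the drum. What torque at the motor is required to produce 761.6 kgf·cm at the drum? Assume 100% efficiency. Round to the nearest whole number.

2364 kgf·cm

Overall ratio R = 1.5 × 0.88 × 0.24409 = 0.3222.
Input torque = output torque / R = 761.6 / 0.3222 = 2363.7 kgf·cm.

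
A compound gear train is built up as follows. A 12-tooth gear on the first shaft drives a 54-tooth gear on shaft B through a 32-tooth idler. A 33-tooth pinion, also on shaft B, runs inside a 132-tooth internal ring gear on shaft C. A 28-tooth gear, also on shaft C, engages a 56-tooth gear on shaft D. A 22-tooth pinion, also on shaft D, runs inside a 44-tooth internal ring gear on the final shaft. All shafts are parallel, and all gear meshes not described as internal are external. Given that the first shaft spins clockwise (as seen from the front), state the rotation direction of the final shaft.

counterclockwise

the first shaft → shaft B: driver → idler → driven is 2 external meshes, 2 reversals → CW.
shaft B → shaft C: internal mesh, same direction → CW.
shaft C → shaft D: external mesh, 1 reversal → CCW.
shaft D → the final shaft: internal mesh, same direction → CCW.
3 reversals in total — an odd number — so the final shaft turns opposite to the first shaft.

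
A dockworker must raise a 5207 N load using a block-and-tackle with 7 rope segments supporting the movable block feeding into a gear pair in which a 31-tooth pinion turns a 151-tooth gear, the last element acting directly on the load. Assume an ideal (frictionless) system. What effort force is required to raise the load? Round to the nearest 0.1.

152.7 N

Block-and-tackle MA = number of supporting rope parts = 7.
Gear pair MA = 151/31 = 4.871.
Combined ideal MA = 7 × 4.871 = 34.097.
Effort = load / MA = 5207 / 34.097 = 152.71 N.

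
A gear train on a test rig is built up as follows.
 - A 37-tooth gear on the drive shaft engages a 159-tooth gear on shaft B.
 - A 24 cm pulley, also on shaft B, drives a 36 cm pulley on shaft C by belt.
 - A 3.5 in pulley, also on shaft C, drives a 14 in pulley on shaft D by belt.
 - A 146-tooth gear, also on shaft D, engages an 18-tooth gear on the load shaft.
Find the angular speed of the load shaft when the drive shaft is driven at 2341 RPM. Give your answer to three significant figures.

736 RPM

gear mesh 159/37 = 4.2973 → 2341/4.2973 = 544.76 RPM
belt 36/24 = 1.5 → 544.76/1.5 = 363.17 RPM
belt 14/3.5 = 4 → 363.17/4 = 90.794 RPM
gear mesh 18/146 = 0.12329 → 90.794/0.12329 = 736.44 RPM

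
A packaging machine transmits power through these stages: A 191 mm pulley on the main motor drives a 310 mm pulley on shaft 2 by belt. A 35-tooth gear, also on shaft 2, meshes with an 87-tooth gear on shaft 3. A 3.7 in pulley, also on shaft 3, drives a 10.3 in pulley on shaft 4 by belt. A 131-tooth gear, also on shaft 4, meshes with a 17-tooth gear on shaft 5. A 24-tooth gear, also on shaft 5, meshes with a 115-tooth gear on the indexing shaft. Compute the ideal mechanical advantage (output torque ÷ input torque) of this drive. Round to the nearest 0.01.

6.98

Each stage contributes driven/driver: belt 310/191 = 1.623, gear mesh 87/35 = 2.4857, belt 10.3/3.7 = 2.7838, gear mesh 17/131 = 0.12977, gear mesh 115/24 = 4.7917.
Overall: 1.623 × 2.4857 × 2.7838 × 0.12977 × 4.7917 = 6.9836.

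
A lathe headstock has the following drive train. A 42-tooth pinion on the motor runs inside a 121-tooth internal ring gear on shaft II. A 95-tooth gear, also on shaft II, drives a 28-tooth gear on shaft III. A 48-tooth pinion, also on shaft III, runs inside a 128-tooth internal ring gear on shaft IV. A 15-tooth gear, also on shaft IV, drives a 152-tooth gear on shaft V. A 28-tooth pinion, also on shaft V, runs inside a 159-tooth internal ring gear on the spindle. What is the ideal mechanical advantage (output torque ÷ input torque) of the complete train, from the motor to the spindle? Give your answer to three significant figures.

130

Each stage contributes driven/driver: internal gear 121/42 = 2.881, gear mesh 28/95 = 0.29474, internal gear 128/48 = 2.6667, gear mesh 152/15 = 10.133, internal gear 159/28 = 5.6786.
Overall: 2.881 × 0.29474 × 2.6667 × 10.133 × 5.6786 = 130.3.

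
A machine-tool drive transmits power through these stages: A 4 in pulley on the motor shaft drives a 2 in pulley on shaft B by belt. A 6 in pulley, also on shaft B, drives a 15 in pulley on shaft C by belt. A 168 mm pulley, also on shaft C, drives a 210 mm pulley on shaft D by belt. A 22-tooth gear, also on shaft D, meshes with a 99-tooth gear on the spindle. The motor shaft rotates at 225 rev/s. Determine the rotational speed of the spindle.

32 rev/s

Belt: ratio = 2/4 = 0.5, so shaft B turns at 225 / 0.5 = 450 rev/s.
Belt: ratio = 15/6 = 2.5, so shaft C turns at 450 / 2.5 = 180 rev/s.
Belt: ratio = 210/168 = 1.25, so shaft D turns at 180 / 1.25 = 144 rev/s.
Gear mesh: ratio = 99/22 = 4.5, so the spindle turns at 144 / 4.5 = 32 rev/s.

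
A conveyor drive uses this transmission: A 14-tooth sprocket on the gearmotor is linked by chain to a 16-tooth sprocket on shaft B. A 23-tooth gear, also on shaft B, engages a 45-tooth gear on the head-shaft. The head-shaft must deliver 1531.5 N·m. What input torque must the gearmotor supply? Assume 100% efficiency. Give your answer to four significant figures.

684.9 N·m

Overall ratio R = 1.1429 × 1.9565 = 2.236.
Input torque = output torque / R = 1531.5 / 2.236 = 684.92 N·m.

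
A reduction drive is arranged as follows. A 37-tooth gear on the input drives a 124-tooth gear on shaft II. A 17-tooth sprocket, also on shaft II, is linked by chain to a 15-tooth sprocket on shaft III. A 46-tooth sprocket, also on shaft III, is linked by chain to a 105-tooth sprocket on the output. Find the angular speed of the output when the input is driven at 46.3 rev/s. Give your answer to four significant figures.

6.859 rev/s

Gear mesh: ratio = 124/37 = 3.3514, so shaft II turns at 46.3 / 3.3514 = 13.815 rev/s.
Chain: ratio = 15/17 = 0.88235, so shaft III turns at 13.815 / 0.88235 = 15.657 rev/s.
Chain: ratio = 105/46 = 2.2826, so the output turns at 15.657 / 2.2826 = 6.8594 rev/s.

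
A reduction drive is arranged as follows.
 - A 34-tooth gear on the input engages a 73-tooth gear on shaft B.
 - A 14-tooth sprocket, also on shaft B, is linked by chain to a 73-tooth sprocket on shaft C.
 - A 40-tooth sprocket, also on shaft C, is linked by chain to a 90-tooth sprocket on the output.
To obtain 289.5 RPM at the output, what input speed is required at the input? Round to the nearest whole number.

Overall ratio R = 2.1471 × 5.2143 × 2.25 = 25.19.
Required input speed = output speed × R = 289.5 × 25.19 = 7292.4 RPM.

7292 RPM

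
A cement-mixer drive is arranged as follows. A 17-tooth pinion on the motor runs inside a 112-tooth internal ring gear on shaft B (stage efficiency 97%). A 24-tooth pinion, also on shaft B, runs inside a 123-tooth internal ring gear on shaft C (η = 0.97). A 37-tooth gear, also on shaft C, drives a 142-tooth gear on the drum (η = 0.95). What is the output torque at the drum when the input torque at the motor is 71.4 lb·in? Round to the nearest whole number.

8270 lb·in

Internal gear: ratio = 112/17 = 6.5882; torque at shaft B = 71.4 × 6.5882 × 0.97 = 456.29 lb·in.
Internal gear: ratio = 123/24 = 5.125; torque at shaft C = 456.29 × 5.125 × 0.97 = 2268.3 lb·in.
Gear mesh: ratio = 142/37 = 3.8378; torque at the drum = 2268.3 × 3.8378 × 0.95 = 8270.2 lb·in.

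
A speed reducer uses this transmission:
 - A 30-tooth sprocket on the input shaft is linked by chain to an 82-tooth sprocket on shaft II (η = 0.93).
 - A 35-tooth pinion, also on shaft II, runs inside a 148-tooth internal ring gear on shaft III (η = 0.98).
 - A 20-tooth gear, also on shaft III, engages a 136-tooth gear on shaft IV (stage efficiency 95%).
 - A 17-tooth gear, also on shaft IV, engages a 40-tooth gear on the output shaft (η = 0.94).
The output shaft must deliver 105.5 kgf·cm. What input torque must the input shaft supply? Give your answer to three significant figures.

0.701 kgf·cm

Overall ratio R = 2.7333 × 4.2286 × 6.8 × 2.3529 = 184.93; overall efficiency η = 0.93 × 0.98 × 0.95 × 0.94 = 0.8139.
Input torque = output torque / (R × η) = 105.5 / (184.93 × 0.8139) = 0.70095 kgf·cm.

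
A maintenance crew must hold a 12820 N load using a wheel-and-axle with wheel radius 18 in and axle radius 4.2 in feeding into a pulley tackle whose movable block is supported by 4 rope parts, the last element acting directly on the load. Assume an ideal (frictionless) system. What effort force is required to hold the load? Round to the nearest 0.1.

Wheel-and-axle MA = R/r = 18/4.2 = 4.2857.
Block-and-tackle MA = number of supporting rope parts = 4.
Combined ideal MA = 4.2857 × 4 = 17.143.
Effort = load / MA = 12820 / 17.143 = 747.83 N.

747.8 N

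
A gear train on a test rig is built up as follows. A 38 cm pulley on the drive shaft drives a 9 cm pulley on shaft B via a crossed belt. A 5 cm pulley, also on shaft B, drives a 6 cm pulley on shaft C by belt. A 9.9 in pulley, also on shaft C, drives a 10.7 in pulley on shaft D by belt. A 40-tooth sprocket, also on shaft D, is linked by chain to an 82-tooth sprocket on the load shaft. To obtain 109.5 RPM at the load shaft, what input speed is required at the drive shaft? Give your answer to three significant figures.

69.0 RPM

Overall ratio R = 0.23684 × 1.2 × 1.0808 × 2.05 = 0.62971.
Required input speed = output speed × R = 109.5 × 0.62971 = 68.954 RPM.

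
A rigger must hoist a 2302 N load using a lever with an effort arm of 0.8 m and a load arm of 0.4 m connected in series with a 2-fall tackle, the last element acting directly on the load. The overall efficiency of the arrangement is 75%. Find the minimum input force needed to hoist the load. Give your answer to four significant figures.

767.3 N

Lever MA = effort arm / load arm = 0.8/0.4 = 2.
Block-and-tackle MA = number of supporting rope parts = 2.
Combined ideal MA = 2 × 2 = 4.
Actual MA = 4 × 0.75 = 3.
Effort = load / actual MA = 2302 / 3 = 767.33 N.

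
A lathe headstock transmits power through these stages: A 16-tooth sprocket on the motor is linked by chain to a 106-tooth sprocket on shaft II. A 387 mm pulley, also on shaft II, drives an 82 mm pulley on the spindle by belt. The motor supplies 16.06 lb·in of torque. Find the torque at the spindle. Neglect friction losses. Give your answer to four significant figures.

chain 106/16 = 6.625 → τ = 16.06·6.625 = 106.4 lb·in
belt 82/387 = 0.21189 → τ = 106.4·0.21189 = 22.544 lb·in

22.54 lb·in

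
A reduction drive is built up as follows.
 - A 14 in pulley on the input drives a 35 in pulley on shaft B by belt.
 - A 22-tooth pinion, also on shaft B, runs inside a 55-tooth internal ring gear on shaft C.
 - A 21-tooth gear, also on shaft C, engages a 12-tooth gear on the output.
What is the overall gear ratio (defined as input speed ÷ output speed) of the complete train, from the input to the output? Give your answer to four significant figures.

3.571

Each stage contributes driven/driver: belt 35/14 = 2.5, internal gear 55/22 = 2.5, gear mesh 12/21 = 0.57143.
Overall: 2.5 × 2.5 × 0.57143 = 3.5714.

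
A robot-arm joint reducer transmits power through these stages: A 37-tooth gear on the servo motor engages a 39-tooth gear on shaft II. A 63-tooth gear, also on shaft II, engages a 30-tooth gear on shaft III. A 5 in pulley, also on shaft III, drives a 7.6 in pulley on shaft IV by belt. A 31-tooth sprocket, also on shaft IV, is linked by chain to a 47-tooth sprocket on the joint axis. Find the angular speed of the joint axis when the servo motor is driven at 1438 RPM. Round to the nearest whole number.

1243 RPM

gear mesh 39/37 = 1.0541 → 1438/1.0541 = 1364.3 RPM
gear mesh 30/63 = 0.47619 → 1364.3/0.47619 = 2864.9 RPM
belt 7.6/5 = 1.52 → 2864.9/1.52 = 1884.8 RPM
chain 47/31 = 1.5161 → 1884.8/1.5161 = 1243.2 RPM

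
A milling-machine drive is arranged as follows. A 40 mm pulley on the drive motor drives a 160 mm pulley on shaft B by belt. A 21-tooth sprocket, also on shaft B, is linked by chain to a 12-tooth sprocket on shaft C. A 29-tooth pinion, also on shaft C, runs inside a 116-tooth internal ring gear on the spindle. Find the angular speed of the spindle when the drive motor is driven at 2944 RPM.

belt 160/40 = 4 → 2944/4 = 736 RPM
chain 12/21 = 0.57143 → 736/0.57143 = 1288 RPM
internal gear 116/29 = 4 → 1288/4 = 322 RPM

322 RPM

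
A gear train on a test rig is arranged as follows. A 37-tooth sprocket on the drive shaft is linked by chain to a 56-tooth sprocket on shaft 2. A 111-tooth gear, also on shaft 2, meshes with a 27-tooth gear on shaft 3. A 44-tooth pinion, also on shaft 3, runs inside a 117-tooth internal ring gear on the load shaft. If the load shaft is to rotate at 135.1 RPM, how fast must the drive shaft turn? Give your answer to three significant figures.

132 RPM

Overall ratio R = 1.5135 × 0.24324 × 2.6591 = 0.97895.
Required input speed = output speed × R = 135.1 × 0.97895 = 132.26 RPM.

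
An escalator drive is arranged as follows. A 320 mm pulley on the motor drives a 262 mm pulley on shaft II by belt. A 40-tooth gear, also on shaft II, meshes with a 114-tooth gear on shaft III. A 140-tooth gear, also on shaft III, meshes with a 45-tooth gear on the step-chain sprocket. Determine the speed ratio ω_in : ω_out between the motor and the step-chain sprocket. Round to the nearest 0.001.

0.750

Each stage contributes driven/driver: belt 262/320 = 0.81875, gear mesh 114/40 = 2.85, gear mesh 45/140 = 0.32143.
Overall: 0.81875 × 2.85 × 0.32143 = 0.75003.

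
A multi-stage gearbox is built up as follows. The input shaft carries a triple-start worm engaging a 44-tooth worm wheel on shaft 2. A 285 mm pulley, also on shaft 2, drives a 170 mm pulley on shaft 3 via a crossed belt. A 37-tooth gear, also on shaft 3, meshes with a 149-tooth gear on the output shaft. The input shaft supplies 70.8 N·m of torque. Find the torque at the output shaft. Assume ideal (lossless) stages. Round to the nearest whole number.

worm 44/3 = 14.667 → τ = 70.8·14.667 = 1038.4 N·m
belt 170/285 = 0.59649 → τ = 1038.4·0.59649 = 619.4 N·m
gear mesh 149/37 = 4.027 → τ = 619.4·4.027 = 2494.3 N·m

2494 N·m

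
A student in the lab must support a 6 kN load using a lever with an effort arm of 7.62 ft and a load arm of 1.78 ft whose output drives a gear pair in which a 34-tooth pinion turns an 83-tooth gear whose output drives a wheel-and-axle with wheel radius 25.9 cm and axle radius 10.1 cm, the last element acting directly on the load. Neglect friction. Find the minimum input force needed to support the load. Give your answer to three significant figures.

Lever MA = effort arm / load arm = 7.62/1.78 = 4.2809.
Gear pair MA = 83/34 = 2.4412.
Wheel-and-axle MA = R/r = 25.9/10.1 = 2.5644.
Combined ideal MA = 4.2809 × 2.4412 × 2.5644 = 26.799.
Effort = load / MA = 6 / 26.799 = 0.22389 kN.

0.224 kN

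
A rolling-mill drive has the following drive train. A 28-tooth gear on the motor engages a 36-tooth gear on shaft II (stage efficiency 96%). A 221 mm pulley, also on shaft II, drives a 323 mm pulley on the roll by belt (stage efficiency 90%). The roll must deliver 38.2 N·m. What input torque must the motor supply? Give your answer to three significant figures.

Overall ratio R = 1.2857 × 1.4615 = 1.8791; overall efficiency η = 0.96 × 0.90 = 0.8640.
Input torque = output torque / (R × η) = 38.2 / (1.8791 × 0.8640) = 23.529 N·m.

23.5 N·m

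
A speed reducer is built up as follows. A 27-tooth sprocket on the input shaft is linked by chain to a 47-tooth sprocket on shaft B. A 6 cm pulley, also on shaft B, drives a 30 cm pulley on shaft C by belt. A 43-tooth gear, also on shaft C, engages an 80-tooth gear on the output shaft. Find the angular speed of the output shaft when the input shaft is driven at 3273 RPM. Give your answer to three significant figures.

the input shaft → shaft B (chain, 47/27): 3273 ÷ 1.7407 = 1880.2 RPM
shaft B → shaft C (belt, 30/6): 1880.2 ÷ 5 = 376.05 RPM
shaft C → the output shaft (gear mesh, 80/43): 376.05 ÷ 1.8605 = 202.13 RPM

202 RPM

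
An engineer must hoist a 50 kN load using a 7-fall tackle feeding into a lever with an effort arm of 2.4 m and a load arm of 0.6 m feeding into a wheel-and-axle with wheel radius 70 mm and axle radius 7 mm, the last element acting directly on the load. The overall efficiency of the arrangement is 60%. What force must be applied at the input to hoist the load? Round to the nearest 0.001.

Block-and-tackle MA = number of supporting rope parts = 7.
Lever MA = effort arm / load arm = 2.4/0.6 = 4.
Wheel-and-axle MA = R/r = 70/7 = 10.
Combined ideal MA = 7 × 4 × 10 = 280.
Actual MA = 280 × 0.60 = 168.
Effort = load / actual MA = 50 / 168 = 0.29762 kN.

0.298 kN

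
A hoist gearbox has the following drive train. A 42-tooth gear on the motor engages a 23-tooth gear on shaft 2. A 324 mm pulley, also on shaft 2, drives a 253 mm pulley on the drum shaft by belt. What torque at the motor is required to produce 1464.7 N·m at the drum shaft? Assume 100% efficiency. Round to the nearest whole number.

3425 N·m

Overall ratio R = 0.54762 × 0.78086 = 0.42762.
Input torque = output torque / R = 1464.7 / 0.42762 = 3425.3 N·m.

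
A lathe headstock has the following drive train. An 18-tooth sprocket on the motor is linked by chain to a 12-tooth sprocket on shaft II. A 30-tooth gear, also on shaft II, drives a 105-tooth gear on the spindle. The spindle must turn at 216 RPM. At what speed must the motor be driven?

504 RPM

Overall ratio R = 0.66667 × 3.5 = 2.3333.
Required input speed = output speed × R = 216 × 2.3333 = 504 RPM.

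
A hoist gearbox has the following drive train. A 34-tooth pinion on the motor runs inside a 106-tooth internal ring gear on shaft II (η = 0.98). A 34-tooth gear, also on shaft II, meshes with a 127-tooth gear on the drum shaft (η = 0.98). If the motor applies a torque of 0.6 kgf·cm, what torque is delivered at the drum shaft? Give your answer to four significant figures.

6.711 kgf·cm

internal gear 106/34 = 3.1176 → τ = 0.6·3.1176·0.98 = 1.8332 kgf·cm
gear mesh 127/34 = 3.7353 → τ = 1.8332·3.7353·0.98 = 6.7105 kgf·cm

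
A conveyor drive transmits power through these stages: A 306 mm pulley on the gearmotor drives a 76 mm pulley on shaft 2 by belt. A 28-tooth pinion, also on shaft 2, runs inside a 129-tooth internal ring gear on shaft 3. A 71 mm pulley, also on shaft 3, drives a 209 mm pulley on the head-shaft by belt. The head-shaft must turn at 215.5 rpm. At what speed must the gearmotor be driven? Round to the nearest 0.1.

Overall ratio R = 0.24837 × 4.6071 × 2.9437 = 3.3683.
Required input speed = output speed × R = 215.5 × 3.3683 = 725.87 rpm.

725.9 rpm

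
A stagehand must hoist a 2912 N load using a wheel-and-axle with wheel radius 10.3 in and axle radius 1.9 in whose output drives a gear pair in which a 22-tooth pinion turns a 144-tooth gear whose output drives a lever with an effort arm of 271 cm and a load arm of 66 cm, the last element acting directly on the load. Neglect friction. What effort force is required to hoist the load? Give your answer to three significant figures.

20.0 N

Wheel-and-axle MA = R/r = 10.3/1.9 = 5.4211.
Gear pair MA = 144/22 = 6.5455.
Lever MA = effort arm / load arm = 271/66 = 4.1061.
Combined ideal MA = 5.4211 × 6.5455 × 4.1061 = 145.7.
Effort = load / MA = 2912 / 145.7 = 19.987 N.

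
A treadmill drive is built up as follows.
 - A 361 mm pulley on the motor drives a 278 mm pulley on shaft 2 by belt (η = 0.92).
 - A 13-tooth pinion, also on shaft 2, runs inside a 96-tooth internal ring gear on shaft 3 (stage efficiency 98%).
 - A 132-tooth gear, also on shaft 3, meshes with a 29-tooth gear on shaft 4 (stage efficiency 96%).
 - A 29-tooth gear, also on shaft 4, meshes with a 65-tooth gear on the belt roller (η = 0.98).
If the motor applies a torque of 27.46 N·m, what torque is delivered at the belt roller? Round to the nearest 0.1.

After the belt (278/361): 27.46 × 0.77008 × 0.92 = 19.455 N·m
After the internal gear (96/13): 19.455 × 7.3846 × 0.98 = 140.79 N·m
After the gear mesh (29/132): 140.79 × 0.2197 × 0.96 = 29.694 N·m
After the gear mesh (65/29): 29.694 × 2.2414 × 0.98 = 65.225 N·m

65.2 N·m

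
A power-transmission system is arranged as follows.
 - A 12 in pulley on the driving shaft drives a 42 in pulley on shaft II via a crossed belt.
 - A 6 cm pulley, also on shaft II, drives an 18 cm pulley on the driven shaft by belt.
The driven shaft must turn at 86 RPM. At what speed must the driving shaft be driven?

Overall ratio R = 3.5 × 3 = 10.5.
Required input speed = output speed × R = 86 × 10.5 = 903 RPM.

903 RPM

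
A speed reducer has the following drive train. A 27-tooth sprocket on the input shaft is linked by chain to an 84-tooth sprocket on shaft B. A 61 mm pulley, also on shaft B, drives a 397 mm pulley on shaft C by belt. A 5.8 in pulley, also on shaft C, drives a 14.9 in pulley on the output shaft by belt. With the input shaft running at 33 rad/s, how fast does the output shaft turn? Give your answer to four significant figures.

0.6344 rad/s

chain 84/27 = 3.1111 → 33/3.1111 = 10.607 rad/s
belt 397/61 = 6.5082 → 10.607/6.5082 = 1.6298 rad/s
belt 14.9/5.8 = 2.569 → 1.6298/2.569 = 0.63442 rad/s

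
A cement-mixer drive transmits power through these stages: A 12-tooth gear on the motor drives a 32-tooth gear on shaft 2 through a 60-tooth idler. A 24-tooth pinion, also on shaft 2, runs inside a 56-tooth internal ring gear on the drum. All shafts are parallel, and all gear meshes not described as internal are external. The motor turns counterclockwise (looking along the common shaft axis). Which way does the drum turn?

the motor → shaft 2: driver → idler → driven is 2 external meshes, 2 reversals → CCW.
shaft 2 → the drum: internal mesh, same direction → CCW.
2 reversals in total — an even number — so the drum turns the same way as the motor.

counterclockwise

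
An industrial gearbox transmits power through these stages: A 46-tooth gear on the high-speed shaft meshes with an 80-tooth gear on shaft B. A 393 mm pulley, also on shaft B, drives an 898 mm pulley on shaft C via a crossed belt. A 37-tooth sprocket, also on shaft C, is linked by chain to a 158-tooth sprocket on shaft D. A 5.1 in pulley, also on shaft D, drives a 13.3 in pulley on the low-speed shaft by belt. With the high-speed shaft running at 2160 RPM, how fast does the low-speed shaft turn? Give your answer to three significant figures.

48.8 RPM

gear mesh 80/46 = 1.7391 → 2160/1.7391 = 1242 RPM
belt 898/393 = 2.285 → 1242/2.285 = 543.55 RPM
chain 158/37 = 4.2703 → 543.55/4.2703 = 127.29 RPM
belt 13.3/5.1 = 2.6078 → 127.29/2.6078 = 48.809 RPM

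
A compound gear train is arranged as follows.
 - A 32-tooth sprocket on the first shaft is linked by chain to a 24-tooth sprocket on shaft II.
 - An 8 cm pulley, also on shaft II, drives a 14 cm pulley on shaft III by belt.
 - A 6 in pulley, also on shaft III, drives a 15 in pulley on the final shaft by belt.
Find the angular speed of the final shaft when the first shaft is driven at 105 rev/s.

32 rev/s

the first shaft → shaft II (chain, 24/32): 105 ÷ 0.75 = 140 rev/s
shaft II → shaft III (belt, 14/8): 140 ÷ 1.75 = 80 rev/s
shaft III → the final shaft (belt, 15/6): 80 ÷ 2.5 = 32 rev/s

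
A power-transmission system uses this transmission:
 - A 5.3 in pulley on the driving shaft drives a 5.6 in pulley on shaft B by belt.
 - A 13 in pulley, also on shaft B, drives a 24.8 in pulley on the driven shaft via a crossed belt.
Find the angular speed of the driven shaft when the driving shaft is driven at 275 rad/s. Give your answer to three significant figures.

belt 5.6/5.3 = 1.0566 → 275/1.0566 = 260.27 rad/s
belt 24.8/13 = 1.9077 → 260.27/1.9077 = 136.43 rad/s

136 rad/s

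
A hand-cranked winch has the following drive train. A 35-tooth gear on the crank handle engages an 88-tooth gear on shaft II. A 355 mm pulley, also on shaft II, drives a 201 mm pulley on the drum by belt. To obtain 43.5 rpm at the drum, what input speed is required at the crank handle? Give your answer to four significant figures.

Overall ratio R = 2.5143 × 0.5662 = 1.4236.
Required input speed = output speed × R = 43.5 × 1.4236 = 61.926 rpm.

61.93 rpm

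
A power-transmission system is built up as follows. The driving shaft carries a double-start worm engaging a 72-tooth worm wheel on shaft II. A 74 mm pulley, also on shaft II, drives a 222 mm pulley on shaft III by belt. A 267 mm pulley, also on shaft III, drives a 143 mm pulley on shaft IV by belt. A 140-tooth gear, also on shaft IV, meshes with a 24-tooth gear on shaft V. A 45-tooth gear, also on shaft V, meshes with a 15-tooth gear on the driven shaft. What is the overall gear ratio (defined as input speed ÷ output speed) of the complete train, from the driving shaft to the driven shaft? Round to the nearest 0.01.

3.31

Each stage contributes driven/driver: worm 72/2 = 36, belt 222/74 = 3, belt 143/267 = 0.53558, gear mesh 24/140 = 0.17143, gear mesh 15/45 = 0.33333.
Overall: 36 × 3 × 0.53558 × 0.17143 × 0.33333 = 3.3053.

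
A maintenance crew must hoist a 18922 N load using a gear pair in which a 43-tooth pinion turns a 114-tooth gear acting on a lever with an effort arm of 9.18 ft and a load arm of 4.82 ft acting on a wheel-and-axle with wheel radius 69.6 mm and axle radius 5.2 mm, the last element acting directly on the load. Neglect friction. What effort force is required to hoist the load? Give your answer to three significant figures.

280 N

Gear pair MA = 114/43 = 2.6512.
Lever MA = effort arm / load arm = 9.18/4.82 = 1.9046.
Wheel-and-axle MA = R/r = 69.6/5.2 = 13.385.
Combined ideal MA = 2.6512 × 1.9046 × 13.385 = 67.583.
Effort = load / MA = 18922 / 67.583 = 279.98 N.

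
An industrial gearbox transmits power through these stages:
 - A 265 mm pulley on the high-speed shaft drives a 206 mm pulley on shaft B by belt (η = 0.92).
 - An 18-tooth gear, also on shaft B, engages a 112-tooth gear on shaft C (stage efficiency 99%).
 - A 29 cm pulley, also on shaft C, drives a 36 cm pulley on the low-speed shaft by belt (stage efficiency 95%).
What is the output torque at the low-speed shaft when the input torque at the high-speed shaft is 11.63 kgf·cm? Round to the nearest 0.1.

60.4 kgf·cm

After the belt (206/265): 11.63 × 0.77736 × 0.92 = 8.3174 kgf·cm
After the gear mesh (112/18): 8.3174 × 6.2222 × 0.99 = 51.235 kgf·cm
After the belt (36/29): 51.235 × 1.2414 × 0.95 = 60.422 kgf·cm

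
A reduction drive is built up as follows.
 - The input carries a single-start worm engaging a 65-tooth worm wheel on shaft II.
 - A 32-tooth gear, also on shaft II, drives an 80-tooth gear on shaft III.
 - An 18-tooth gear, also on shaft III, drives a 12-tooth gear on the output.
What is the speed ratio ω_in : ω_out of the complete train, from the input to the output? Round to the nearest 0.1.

Each stage contributes driven/driver: worm 65/1 = 65, gear mesh 80/32 = 2.5, gear mesh 12/18 = 0.66667.
Overall: 65 × 2.5 × 0.66667 = 108.33.

108.3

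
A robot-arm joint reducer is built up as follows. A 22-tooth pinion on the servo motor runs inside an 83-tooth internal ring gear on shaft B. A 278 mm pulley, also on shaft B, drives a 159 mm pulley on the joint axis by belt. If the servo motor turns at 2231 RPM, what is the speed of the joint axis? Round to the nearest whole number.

Internal gear: ratio = 83/22 = 3.7727, so shaft B turns at 2231 / 3.7727 = 591.35 RPM.
Belt: ratio = 159/278 = 0.57194, so the joint axis turns at 591.35 / 0.57194 = 1033.9 RPM.

1034 RPM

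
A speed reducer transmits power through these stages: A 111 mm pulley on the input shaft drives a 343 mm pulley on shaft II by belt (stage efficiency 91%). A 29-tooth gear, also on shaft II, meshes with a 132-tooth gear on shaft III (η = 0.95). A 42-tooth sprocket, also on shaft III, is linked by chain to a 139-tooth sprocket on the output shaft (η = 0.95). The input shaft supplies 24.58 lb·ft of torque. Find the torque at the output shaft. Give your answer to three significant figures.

belt 343/111 = 3.0901 → τ = 24.58·3.0901·0.91 = 69.119 lb·ft
gear mesh 132/29 = 4.5517 → τ = 69.119·4.5517·0.95 = 298.88 lb·ft
chain 139/42 = 3.3095 → τ = 298.88·3.3095·0.95 = 939.69 lb·ft

940 lb·ft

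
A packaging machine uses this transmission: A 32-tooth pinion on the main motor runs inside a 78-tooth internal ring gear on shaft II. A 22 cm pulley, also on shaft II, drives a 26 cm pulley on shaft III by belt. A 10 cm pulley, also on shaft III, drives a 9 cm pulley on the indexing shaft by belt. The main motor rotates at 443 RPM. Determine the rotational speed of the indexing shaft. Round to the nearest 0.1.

170.9 RPM

the main motor → shaft II (internal gear, 78/32): 443 ÷ 2.4375 = 181.74 RPM
shaft II → shaft III (belt, 26/22): 181.74 ÷ 1.1818 = 153.78 RPM
shaft III → the indexing shaft (belt, 9/10): 153.78 ÷ 0.9 = 170.87 RPM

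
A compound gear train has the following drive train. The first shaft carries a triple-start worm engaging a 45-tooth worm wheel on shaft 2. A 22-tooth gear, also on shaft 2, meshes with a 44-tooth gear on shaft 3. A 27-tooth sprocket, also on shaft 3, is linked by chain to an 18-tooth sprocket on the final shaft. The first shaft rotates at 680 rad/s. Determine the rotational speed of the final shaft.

34 rad/s

worm 45/3 = 15 → 680/15 = 45.333 rad/s
gear mesh 44/22 = 2 → 45.333/2 = 22.667 rad/s
chain 18/27 = 0.66667 → 22.667/0.66667 = 34 rad/s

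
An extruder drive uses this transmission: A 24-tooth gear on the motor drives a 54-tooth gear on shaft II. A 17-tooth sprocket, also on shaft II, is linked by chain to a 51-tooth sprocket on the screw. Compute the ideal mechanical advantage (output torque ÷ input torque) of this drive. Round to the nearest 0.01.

6.75

Each stage contributes driven/driver: gear mesh 54/24 = 2.25, chain 51/17 = 3.
Overall: 2.25 × 3 = 6.75.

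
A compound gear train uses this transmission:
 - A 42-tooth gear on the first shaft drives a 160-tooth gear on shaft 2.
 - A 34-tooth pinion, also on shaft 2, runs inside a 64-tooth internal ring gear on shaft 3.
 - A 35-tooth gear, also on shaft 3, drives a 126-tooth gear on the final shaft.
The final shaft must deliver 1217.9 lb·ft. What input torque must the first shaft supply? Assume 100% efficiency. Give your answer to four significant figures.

Overall ratio R = 3.8095 × 1.8824 × 3.6 = 25.815.
Input torque = output torque / R = 1217.9 / 25.815 = 47.178 lb·ft.

47.18 lb·ft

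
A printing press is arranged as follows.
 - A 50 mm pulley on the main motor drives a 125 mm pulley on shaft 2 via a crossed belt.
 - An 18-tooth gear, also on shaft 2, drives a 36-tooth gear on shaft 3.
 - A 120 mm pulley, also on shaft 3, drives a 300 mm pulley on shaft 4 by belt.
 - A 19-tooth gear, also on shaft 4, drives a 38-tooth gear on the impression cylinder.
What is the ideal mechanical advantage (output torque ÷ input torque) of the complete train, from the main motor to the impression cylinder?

Each stage contributes driven/driver: belt 125/50 = 2.5, gear mesh 36/18 = 2, belt 300/120 = 2.5, gear mesh 38/19 = 2.
Overall: 2.5 × 2 × 2.5 × 2 = 25.

25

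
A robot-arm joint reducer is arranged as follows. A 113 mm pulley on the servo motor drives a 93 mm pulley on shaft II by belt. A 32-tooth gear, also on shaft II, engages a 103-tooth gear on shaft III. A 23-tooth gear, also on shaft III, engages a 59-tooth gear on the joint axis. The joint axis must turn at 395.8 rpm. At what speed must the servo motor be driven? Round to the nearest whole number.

2690 rpm

Overall ratio R = 0.82301 × 3.2188 × 2.5652 = 6.7954.
Required input speed = output speed × R = 395.8 × 6.7954 = 2689.6 rpm.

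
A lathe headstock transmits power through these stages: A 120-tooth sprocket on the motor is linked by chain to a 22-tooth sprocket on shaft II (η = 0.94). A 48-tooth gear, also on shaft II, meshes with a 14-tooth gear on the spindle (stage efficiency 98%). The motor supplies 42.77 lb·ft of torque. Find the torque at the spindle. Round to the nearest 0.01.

After the chain (22/120): 42.77 × 0.18333 × 0.94 = 7.3707 lb·ft
After the gear mesh (14/48): 7.3707 × 0.29167 × 0.98 = 2.1068 lb·ft

2.11 lb·ft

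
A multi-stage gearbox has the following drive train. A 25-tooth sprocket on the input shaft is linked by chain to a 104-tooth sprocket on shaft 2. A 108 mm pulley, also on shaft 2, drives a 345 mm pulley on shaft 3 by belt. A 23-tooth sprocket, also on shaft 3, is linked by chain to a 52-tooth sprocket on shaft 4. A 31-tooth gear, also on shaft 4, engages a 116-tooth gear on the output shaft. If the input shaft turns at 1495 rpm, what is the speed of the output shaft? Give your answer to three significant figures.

13.3 rpm

chain 104/25 = 4.16 → 1495/4.16 = 359.38 rpm
belt 345/108 = 3.1944 → 359.38/3.1944 = 112.5 rpm
chain 52/23 = 2.2609 → 112.5/2.2609 = 49.76 rpm
gear mesh 116/31 = 3.7419 → 49.76/3.7419 = 13.298 rpm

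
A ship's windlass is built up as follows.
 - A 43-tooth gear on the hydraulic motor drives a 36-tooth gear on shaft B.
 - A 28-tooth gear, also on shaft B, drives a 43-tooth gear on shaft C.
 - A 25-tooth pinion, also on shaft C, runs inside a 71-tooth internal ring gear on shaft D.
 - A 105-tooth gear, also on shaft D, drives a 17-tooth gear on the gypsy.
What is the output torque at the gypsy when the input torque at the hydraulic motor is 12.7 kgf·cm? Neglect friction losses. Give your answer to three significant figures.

gear mesh 36/43 = 0.83721 → τ = 12.7·0.83721 = 10.633 kgf·cm
gear mesh 43/28 = 1.5357 → τ = 10.633·1.5357 = 16.329 kgf·cm
internal gear 71/25 = 2.84 → τ = 16.329·2.84 = 46.373 kgf·cm
gear mesh 17/105 = 0.1619 → τ = 46.373·0.1619 = 7.508 kgf·cm

7.51 kgf·cm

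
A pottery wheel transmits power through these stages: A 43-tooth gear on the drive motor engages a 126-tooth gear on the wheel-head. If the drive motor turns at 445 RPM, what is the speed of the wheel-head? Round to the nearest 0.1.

151.9 RPM

the drive motor → the wheel-head (gear mesh, 126/43): 445 ÷ 2.9302 = 151.87 RPM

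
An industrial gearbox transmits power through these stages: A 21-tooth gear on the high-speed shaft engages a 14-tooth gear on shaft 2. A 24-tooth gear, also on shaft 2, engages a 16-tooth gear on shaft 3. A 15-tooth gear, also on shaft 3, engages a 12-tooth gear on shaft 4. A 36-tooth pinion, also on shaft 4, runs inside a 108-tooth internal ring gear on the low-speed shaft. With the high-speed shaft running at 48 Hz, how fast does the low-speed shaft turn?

gear mesh 14/21 = 0.66667 → 48/0.66667 = 72 Hz
gear mesh 16/24 = 0.66667 → 72/0.66667 = 108 Hz
gear mesh 12/15 = 0.8 → 108/0.8 = 135 Hz
internal gear 108/36 = 3 → 135/3 = 45 Hz

45 Hz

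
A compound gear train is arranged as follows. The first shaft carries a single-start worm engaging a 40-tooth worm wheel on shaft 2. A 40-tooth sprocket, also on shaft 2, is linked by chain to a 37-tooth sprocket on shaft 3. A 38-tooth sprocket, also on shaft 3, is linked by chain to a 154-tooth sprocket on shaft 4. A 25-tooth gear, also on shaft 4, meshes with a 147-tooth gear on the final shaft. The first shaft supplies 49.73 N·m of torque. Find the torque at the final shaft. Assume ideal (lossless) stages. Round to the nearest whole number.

worm 40/1 = 40 → τ = 49.73·40 = 1989.2 N·m
chain 37/40 = 0.925 → τ = 1989.2·0.925 = 1840 N·m
chain 154/38 = 4.0526 → τ = 1840·4.0526 = 7456.9 N·m
gear mesh 147/25 = 5.88 → τ = 7456.9·5.88 = 43846 N·m

43846 N·m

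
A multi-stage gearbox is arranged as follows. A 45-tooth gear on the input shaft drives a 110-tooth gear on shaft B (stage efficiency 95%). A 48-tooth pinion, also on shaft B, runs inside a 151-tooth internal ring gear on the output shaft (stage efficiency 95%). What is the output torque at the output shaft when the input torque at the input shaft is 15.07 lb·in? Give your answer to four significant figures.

After the gear mesh (110/45): 15.07 × 2.4444 × 0.95 = 34.996 lb·in
After the internal gear (151/48): 34.996 × 3.1458 × 0.95 = 104.59 lb·in

104.6 lb·in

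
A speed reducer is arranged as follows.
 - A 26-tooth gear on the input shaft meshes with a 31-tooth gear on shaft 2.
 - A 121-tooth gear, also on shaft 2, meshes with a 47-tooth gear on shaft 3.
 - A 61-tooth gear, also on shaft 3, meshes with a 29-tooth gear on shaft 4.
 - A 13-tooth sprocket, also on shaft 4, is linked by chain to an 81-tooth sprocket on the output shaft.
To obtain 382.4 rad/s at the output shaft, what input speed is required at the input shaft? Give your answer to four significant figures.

Overall ratio R = 1.1923 × 0.38843 × 0.47541 × 6.2308 = 1.3719.
Required input speed = output speed × R = 382.4 × 1.3719 = 524.6 rad/s.

524.6 rad/s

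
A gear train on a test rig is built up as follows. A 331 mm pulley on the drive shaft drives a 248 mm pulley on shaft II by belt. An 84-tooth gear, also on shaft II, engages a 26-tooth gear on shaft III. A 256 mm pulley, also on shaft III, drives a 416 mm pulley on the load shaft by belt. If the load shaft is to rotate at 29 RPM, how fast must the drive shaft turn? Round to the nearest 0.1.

Overall ratio R = 0.74924 × 0.30952 × 1.625 = 0.37685.
Required input speed = output speed × R = 29 × 0.37685 = 10.929 RPM.

10.9 RPM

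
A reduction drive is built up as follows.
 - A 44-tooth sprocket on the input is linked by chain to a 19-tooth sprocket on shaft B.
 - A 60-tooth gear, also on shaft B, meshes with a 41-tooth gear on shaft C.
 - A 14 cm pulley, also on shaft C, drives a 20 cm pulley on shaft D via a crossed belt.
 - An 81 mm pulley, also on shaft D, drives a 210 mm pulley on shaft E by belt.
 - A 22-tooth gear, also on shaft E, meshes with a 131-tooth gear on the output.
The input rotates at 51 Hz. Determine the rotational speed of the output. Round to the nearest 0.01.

the input → shaft B (chain, 19/44): 51 ÷ 0.43182 = 118.11 Hz
shaft B → shaft C (gear mesh, 41/60): 118.11 ÷ 0.68333 = 172.84 Hz
shaft C → shaft D (belt, 20/14): 172.84 ÷ 1.4286 = 120.99 Hz
shaft D → shaft E (belt, 210/81): 120.99 ÷ 2.5926 = 46.666 Hz
shaft E → the output (gear mesh, 131/22): 46.666 ÷ 5.9545 = 7.837 Hz

7.84 Hz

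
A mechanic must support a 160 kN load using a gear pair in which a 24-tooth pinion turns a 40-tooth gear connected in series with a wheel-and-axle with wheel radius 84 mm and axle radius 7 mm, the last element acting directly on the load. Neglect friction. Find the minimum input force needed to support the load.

8 kN

Gear pair MA = 40/24 = 1.6667.
Wheel-and-axle MA = R/r = 84/7 = 12.
Combined ideal MA = 1.6667 × 12 = 20.
Effort = load / MA = 160 / 20 = 8 kN.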